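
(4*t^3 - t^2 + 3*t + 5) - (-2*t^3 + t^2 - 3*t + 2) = 6*t^3 - 2*t^2 + 6*t + 3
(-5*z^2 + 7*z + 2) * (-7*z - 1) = 35*z^3 - 44*z^2 - 21*z - 2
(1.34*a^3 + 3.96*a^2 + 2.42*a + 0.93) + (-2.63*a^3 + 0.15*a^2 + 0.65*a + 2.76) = -1.29*a^3 + 4.11*a^2 + 3.07*a + 3.69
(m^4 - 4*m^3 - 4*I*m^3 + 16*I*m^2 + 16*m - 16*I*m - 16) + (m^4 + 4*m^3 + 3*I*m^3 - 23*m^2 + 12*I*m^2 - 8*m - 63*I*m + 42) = 2*m^4 - I*m^3 - 23*m^2 + 28*I*m^2 + 8*m - 79*I*m + 26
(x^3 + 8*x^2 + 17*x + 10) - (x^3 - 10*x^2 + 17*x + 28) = 18*x^2 - 18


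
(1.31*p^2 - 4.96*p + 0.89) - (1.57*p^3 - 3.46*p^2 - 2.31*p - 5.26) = -1.57*p^3 + 4.77*p^2 - 2.65*p + 6.15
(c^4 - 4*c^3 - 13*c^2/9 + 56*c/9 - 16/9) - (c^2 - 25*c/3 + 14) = c^4 - 4*c^3 - 22*c^2/9 + 131*c/9 - 142/9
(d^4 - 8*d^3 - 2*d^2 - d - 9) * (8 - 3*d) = -3*d^5 + 32*d^4 - 58*d^3 - 13*d^2 + 19*d - 72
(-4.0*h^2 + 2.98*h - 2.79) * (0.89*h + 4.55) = -3.56*h^3 - 15.5478*h^2 + 11.0759*h - 12.6945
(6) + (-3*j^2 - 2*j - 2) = -3*j^2 - 2*j + 4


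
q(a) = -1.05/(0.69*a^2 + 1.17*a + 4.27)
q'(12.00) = 0.00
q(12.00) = -0.01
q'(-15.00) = -0.00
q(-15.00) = -0.01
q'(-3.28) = -0.06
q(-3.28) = -0.13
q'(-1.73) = -0.07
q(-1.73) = -0.24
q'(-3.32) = -0.06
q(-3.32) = -0.13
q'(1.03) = 0.07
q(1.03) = -0.17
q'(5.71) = 0.01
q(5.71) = -0.03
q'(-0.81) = 0.00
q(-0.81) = -0.28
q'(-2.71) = -0.07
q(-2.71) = -0.17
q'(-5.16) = -0.02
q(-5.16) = -0.06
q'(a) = -1.05*(-1.38*a - 1.17)/(0.69*a^2 + 1.17*a + 4.27)^2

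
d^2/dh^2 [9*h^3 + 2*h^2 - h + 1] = 54*h + 4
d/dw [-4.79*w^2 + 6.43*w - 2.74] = 6.43 - 9.58*w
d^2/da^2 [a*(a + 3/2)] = 2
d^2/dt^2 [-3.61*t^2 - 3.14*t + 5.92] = -7.22000000000000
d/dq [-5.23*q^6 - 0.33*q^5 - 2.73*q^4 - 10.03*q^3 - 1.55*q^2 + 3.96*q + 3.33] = -31.38*q^5 - 1.65*q^4 - 10.92*q^3 - 30.09*q^2 - 3.1*q + 3.96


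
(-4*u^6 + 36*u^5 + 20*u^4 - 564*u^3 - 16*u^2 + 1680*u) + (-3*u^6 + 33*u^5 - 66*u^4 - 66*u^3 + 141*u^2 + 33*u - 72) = -7*u^6 + 69*u^5 - 46*u^4 - 630*u^3 + 125*u^2 + 1713*u - 72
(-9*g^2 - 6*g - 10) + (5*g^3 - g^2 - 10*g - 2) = 5*g^3 - 10*g^2 - 16*g - 12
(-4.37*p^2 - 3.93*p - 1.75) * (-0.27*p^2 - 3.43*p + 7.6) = 1.1799*p^4 + 16.0502*p^3 - 19.2596*p^2 - 23.8655*p - 13.3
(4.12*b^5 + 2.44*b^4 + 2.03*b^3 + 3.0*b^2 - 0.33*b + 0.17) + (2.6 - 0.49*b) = 4.12*b^5 + 2.44*b^4 + 2.03*b^3 + 3.0*b^2 - 0.82*b + 2.77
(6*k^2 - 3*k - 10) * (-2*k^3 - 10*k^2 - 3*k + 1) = -12*k^5 - 54*k^4 + 32*k^3 + 115*k^2 + 27*k - 10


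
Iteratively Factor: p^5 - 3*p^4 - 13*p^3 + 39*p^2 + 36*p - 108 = (p - 3)*(p^4 - 13*p^2 + 36) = (p - 3)*(p - 2)*(p^3 + 2*p^2 - 9*p - 18) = (p - 3)*(p - 2)*(p + 3)*(p^2 - p - 6) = (p - 3)^2*(p - 2)*(p + 3)*(p + 2)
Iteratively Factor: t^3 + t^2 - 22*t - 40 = (t + 2)*(t^2 - t - 20) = (t - 5)*(t + 2)*(t + 4)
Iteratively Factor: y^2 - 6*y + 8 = (y - 4)*(y - 2)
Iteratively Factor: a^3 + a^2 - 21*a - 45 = (a + 3)*(a^2 - 2*a - 15) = (a + 3)^2*(a - 5)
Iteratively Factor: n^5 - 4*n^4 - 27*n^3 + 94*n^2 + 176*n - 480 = (n + 4)*(n^4 - 8*n^3 + 5*n^2 + 74*n - 120) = (n - 5)*(n + 4)*(n^3 - 3*n^2 - 10*n + 24) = (n - 5)*(n + 3)*(n + 4)*(n^2 - 6*n + 8) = (n - 5)*(n - 4)*(n + 3)*(n + 4)*(n - 2)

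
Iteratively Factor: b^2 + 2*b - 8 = (b - 2)*(b + 4)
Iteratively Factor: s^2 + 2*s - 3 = (s + 3)*(s - 1)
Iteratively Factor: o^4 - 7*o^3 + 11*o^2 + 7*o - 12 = (o + 1)*(o^3 - 8*o^2 + 19*o - 12) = (o - 3)*(o + 1)*(o^2 - 5*o + 4) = (o - 4)*(o - 3)*(o + 1)*(o - 1)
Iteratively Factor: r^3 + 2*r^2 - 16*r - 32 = (r + 4)*(r^2 - 2*r - 8) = (r - 4)*(r + 4)*(r + 2)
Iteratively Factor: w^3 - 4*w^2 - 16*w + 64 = (w - 4)*(w^2 - 16) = (w - 4)*(w + 4)*(w - 4)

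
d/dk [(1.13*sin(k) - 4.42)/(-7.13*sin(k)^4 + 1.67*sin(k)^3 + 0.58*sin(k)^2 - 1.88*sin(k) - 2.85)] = (24.1707*sin(k)^4 - 129.8326*sin(k)^3 + 21.4888*sin(k)^2 + 5.1272*sin(k) - 11.5301)*cos(k)/(50.8369*sin(k)^8 - 23.8142*sin(k)^7 - 5.4819*sin(k)^6 + 28.746*sin(k)^5 + 34.6982*sin(k)^4 - 11.6998*sin(k)^3 + 0.2284*sin(k)^2 + 10.716*sin(k) + 8.1225)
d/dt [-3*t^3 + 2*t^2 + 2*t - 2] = -9*t^2 + 4*t + 2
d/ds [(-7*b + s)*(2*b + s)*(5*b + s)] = -39*b^2 + 3*s^2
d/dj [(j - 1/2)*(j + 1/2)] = 2*j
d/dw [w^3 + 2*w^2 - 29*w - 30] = 3*w^2 + 4*w - 29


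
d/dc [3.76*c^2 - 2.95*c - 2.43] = 7.52*c - 2.95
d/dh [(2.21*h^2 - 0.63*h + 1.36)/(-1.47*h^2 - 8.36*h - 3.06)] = (-19.4017*h^2 - 9.5268*h + 13.2974)/(2.1609*h^4 + 24.5784*h^3 + 78.886*h^2 + 51.1632*h + 9.3636)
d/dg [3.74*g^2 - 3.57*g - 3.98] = 7.48*g - 3.57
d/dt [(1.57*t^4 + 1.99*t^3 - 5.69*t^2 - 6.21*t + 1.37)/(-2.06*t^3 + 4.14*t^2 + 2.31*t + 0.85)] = (-3.2342*t^6 + 12.9996*t^5 + 7.3973*t^4 - 11.0534*t^3 + 26.1066*t^2 - 21.0166*t - 8.4432)/(4.2436*t^6 - 17.0568*t^5 + 7.6224*t^4 + 15.6248*t^3 + 12.3741*t^2 + 3.927*t + 0.7225)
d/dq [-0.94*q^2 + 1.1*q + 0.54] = 1.1 - 1.88*q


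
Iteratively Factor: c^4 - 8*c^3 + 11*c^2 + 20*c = (c - 5)*(c^3 - 3*c^2 - 4*c) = (c - 5)*(c - 4)*(c^2 + c) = (c - 5)*(c - 4)*(c + 1)*(c)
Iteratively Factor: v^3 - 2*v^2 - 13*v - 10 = (v + 1)*(v^2 - 3*v - 10) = (v - 5)*(v + 1)*(v + 2)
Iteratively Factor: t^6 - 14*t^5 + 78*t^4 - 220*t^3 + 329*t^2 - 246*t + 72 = (t - 4)*(t^5 - 10*t^4 + 38*t^3 - 68*t^2 + 57*t - 18) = (t - 4)*(t - 3)*(t^4 - 7*t^3 + 17*t^2 - 17*t + 6) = (t - 4)*(t - 3)^2*(t^3 - 4*t^2 + 5*t - 2) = (t - 4)*(t - 3)^2*(t - 1)*(t^2 - 3*t + 2) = (t - 4)*(t - 3)^2*(t - 1)^2*(t - 2)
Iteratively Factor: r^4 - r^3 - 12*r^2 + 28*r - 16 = (r - 1)*(r^3 - 12*r + 16) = (r - 1)*(r + 4)*(r^2 - 4*r + 4) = (r - 2)*(r - 1)*(r + 4)*(r - 2)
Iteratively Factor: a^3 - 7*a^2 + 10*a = (a - 5)*(a^2 - 2*a) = (a - 5)*(a - 2)*(a)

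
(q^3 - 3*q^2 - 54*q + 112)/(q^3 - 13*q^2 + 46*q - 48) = (q + 7)/(q - 3)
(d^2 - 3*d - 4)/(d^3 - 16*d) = (d + 1)/(d*(d + 4))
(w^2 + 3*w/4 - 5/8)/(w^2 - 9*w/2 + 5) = (8*w^2 + 6*w - 5)/(4*(2*w^2 - 9*w + 10))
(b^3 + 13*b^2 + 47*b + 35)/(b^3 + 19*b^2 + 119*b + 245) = (b + 1)/(b + 7)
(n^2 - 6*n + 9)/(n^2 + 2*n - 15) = (n - 3)/(n + 5)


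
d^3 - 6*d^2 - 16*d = d*(d - 8)*(d + 2)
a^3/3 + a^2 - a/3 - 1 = (a/3 + 1)*(a - 1)*(a + 1)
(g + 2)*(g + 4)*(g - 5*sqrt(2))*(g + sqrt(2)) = g^4 - 4*sqrt(2)*g^3 + 6*g^3 - 24*sqrt(2)*g^2 - 2*g^2 - 60*g - 32*sqrt(2)*g - 80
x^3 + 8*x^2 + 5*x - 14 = (x - 1)*(x + 2)*(x + 7)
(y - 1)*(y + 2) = y^2 + y - 2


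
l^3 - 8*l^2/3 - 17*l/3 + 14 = (l - 3)*(l - 2)*(l + 7/3)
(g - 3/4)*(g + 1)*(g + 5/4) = g^3 + 3*g^2/2 - 7*g/16 - 15/16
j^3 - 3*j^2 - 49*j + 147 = (j - 7)*(j - 3)*(j + 7)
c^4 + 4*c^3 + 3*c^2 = c^2*(c + 1)*(c + 3)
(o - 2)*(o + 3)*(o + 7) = o^3 + 8*o^2 + o - 42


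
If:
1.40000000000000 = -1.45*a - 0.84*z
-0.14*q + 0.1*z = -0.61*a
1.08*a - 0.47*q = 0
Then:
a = 1.44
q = 3.31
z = -4.15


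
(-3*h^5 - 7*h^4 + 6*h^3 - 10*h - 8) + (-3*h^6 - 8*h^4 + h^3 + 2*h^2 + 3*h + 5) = -3*h^6 - 3*h^5 - 15*h^4 + 7*h^3 + 2*h^2 - 7*h - 3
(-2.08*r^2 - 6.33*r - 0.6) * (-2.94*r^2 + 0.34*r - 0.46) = 6.1152*r^4 + 17.903*r^3 + 0.5686*r^2 + 2.7078*r + 0.276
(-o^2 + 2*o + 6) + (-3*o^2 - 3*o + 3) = -4*o^2 - o + 9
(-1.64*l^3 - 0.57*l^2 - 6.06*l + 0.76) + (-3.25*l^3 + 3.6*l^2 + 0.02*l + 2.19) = -4.89*l^3 + 3.03*l^2 - 6.04*l + 2.95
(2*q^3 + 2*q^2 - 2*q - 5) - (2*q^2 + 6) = 2*q^3 - 2*q - 11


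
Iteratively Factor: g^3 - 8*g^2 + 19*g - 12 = (g - 4)*(g^2 - 4*g + 3) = (g - 4)*(g - 1)*(g - 3)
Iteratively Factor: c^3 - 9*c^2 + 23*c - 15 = (c - 5)*(c^2 - 4*c + 3) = (c - 5)*(c - 1)*(c - 3)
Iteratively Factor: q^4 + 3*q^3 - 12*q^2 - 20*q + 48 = (q + 3)*(q^3 - 12*q + 16) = (q - 2)*(q + 3)*(q^2 + 2*q - 8) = (q - 2)^2*(q + 3)*(q + 4)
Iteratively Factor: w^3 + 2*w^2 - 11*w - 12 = (w - 3)*(w^2 + 5*w + 4) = (w - 3)*(w + 1)*(w + 4)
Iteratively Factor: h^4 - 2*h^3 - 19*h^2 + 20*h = (h - 5)*(h^3 + 3*h^2 - 4*h) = h*(h - 5)*(h^2 + 3*h - 4) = h*(h - 5)*(h - 1)*(h + 4)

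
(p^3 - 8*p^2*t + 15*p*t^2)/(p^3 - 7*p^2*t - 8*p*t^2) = (-p^2 + 8*p*t - 15*t^2)/(-p^2 + 7*p*t + 8*t^2)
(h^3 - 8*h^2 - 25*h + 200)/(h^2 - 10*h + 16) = (h^2 - 25)/(h - 2)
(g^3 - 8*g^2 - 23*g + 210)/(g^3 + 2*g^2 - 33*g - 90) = (g - 7)/(g + 3)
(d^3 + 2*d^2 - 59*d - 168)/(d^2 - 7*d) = (d^3 + 2*d^2 - 59*d - 168)/(d*(d - 7))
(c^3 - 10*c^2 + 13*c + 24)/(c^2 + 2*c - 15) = (c^2 - 7*c - 8)/(c + 5)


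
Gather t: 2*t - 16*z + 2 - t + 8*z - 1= t - 8*z + 1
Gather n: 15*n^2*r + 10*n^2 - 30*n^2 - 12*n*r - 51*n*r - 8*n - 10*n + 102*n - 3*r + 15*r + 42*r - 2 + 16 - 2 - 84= n^2*(15*r - 20) + n*(84 - 63*r) + 54*r - 72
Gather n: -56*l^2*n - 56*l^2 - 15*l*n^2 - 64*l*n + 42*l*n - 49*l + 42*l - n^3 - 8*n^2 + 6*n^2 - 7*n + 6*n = -56*l^2 - 7*l - n^3 + n^2*(-15*l - 2) + n*(-56*l^2 - 22*l - 1)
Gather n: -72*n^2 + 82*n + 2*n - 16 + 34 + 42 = -72*n^2 + 84*n + 60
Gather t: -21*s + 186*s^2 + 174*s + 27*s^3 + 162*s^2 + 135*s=27*s^3 + 348*s^2 + 288*s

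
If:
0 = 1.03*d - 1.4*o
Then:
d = 1.35922330097087*o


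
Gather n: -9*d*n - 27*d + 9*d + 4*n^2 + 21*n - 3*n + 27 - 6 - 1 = -18*d + 4*n^2 + n*(18 - 9*d) + 20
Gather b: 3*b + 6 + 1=3*b + 7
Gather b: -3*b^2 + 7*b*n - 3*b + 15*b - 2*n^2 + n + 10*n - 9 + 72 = -3*b^2 + b*(7*n + 12) - 2*n^2 + 11*n + 63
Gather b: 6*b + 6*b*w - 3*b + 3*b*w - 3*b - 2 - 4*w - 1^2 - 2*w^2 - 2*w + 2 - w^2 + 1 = 9*b*w - 3*w^2 - 6*w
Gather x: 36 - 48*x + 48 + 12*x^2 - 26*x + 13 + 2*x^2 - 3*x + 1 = 14*x^2 - 77*x + 98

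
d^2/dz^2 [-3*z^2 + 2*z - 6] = -6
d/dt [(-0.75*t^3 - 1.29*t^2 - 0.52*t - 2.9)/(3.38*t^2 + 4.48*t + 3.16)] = (-2.535*t^4 - 6.72*t^3 - 11.1316*t^2 + 11.4512*t + 11.3488)/(11.4244*t^4 + 30.2848*t^3 + 41.432*t^2 + 28.3136*t + 9.9856)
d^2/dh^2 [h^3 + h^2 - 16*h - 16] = 6*h + 2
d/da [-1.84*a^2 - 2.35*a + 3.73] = -3.68*a - 2.35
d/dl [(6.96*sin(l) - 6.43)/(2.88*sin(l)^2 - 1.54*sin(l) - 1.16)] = (-20.0448*sin(l)^2 + 37.0368*sin(l) - 17.9758)*cos(l)/(8.2944*sin(l)^4 - 8.8704*sin(l)^3 - 4.31*sin(l)^2 + 3.5728*sin(l) + 1.3456)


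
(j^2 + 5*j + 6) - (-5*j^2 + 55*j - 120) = 6*j^2 - 50*j + 126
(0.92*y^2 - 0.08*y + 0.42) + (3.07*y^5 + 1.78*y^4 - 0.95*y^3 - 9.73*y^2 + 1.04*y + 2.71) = 3.07*y^5 + 1.78*y^4 - 0.95*y^3 - 8.81*y^2 + 0.96*y + 3.13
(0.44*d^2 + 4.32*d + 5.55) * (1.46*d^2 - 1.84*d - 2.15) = 0.6424*d^4 + 5.4976*d^3 - 0.791800000000001*d^2 - 19.5*d - 11.9325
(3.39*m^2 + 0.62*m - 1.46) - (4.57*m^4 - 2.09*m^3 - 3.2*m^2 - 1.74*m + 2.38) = -4.57*m^4 + 2.09*m^3 + 6.59*m^2 + 2.36*m - 3.84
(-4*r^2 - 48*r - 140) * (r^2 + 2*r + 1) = -4*r^4 - 56*r^3 - 240*r^2 - 328*r - 140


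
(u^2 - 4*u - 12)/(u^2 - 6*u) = (u + 2)/u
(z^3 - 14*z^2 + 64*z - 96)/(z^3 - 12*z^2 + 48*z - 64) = (z - 6)/(z - 4)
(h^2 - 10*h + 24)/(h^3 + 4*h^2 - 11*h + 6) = (h^2 - 10*h + 24)/(h^3 + 4*h^2 - 11*h + 6)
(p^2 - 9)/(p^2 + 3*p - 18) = (p + 3)/(p + 6)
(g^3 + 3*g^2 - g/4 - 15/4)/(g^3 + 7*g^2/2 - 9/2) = (g + 5/2)/(g + 3)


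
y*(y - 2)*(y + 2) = y^3 - 4*y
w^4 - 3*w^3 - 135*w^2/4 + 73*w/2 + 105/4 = (w - 7)*(w - 3/2)*(w + 1/2)*(w + 5)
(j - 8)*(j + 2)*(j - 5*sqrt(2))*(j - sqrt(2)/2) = j^4 - 11*sqrt(2)*j^3/2 - 6*j^3 - 11*j^2 + 33*sqrt(2)*j^2 - 30*j + 88*sqrt(2)*j - 80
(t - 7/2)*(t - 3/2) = t^2 - 5*t + 21/4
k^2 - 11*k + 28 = (k - 7)*(k - 4)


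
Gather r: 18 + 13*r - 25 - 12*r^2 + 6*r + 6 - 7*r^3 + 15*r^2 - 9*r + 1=-7*r^3 + 3*r^2 + 10*r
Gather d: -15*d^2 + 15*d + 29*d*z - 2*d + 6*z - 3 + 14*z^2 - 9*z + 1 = -15*d^2 + d*(29*z + 13) + 14*z^2 - 3*z - 2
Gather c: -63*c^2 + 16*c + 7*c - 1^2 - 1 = -63*c^2 + 23*c - 2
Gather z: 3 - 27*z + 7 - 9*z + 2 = 12 - 36*z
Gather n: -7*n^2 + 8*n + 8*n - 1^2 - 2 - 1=-7*n^2 + 16*n - 4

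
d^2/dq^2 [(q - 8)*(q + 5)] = 2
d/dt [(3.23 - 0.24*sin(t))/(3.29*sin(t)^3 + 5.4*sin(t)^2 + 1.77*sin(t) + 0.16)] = (1.5792*sin(t)^3 - 30.5841*sin(t)^2 - 34.884*sin(t) - 5.7555)*cos(t)/(10.8241*sin(t)^6 + 35.532*sin(t)^5 + 40.8066*sin(t)^4 + 20.1688*sin(t)^3 + 4.8609*sin(t)^2 + 0.5664*sin(t) + 0.0256)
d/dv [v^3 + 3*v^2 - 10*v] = 3*v^2 + 6*v - 10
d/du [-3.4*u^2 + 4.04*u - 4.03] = 4.04 - 6.8*u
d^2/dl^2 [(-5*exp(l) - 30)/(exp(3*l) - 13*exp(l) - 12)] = 5*(((exp(l) + 6)*(9*exp(2*l) - 13) + 2*(3*exp(2*l) - 13)*exp(l))*(-exp(3*l) + 13*exp(l) + 12) + 2*(exp(l) + 6)*(3*exp(2*l) - 13)^2*exp(l) + (-exp(3*l) + 13*exp(l) + 12)^2)*exp(l)/(-exp(3*l) + 13*exp(l) + 12)^3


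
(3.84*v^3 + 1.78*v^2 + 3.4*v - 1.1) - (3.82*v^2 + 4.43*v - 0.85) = 3.84*v^3 - 2.04*v^2 - 1.03*v - 0.25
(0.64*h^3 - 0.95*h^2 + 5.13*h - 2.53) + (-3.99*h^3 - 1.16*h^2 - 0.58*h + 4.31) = -3.35*h^3 - 2.11*h^2 + 4.55*h + 1.78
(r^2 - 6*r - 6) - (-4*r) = r^2 - 2*r - 6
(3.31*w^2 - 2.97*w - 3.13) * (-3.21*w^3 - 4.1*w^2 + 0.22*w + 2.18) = -10.6251*w^5 - 4.0373*w^4 + 22.9525*w^3 + 19.3954*w^2 - 7.1632*w - 6.8234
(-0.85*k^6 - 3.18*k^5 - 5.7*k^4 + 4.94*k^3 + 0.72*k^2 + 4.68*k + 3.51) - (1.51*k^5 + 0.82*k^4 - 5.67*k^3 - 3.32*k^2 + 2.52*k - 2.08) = -0.85*k^6 - 4.69*k^5 - 6.52*k^4 + 10.61*k^3 + 4.04*k^2 + 2.16*k + 5.59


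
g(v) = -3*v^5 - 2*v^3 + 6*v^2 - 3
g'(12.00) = -311760.00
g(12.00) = -749091.00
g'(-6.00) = -19728.00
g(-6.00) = 23973.00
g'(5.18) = -10898.50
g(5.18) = -11308.44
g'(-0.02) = -0.24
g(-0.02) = -3.00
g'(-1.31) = -70.19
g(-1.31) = 23.37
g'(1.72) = -128.39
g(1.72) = -40.59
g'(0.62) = 2.92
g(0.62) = -1.45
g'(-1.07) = -39.37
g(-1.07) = 10.53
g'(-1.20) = -54.14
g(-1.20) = 16.56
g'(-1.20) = -54.14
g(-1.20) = 16.56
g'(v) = -15*v^4 - 6*v^2 + 12*v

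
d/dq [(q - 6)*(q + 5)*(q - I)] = 3*q^2 - 2*q*(1 + I) - 30 + I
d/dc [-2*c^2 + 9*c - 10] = 9 - 4*c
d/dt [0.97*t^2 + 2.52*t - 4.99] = 1.94*t + 2.52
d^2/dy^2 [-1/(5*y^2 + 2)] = 10*(2 - 15*y^2)/(5*y^2 + 2)^3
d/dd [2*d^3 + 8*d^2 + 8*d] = 6*d^2 + 16*d + 8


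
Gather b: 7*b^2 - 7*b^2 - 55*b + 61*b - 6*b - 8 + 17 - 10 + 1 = 0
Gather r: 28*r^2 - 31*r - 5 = 28*r^2 - 31*r - 5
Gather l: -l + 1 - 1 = -l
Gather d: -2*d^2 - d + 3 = -2*d^2 - d + 3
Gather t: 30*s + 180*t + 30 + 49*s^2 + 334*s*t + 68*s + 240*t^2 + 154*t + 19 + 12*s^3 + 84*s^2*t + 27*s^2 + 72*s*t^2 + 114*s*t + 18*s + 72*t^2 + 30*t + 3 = 12*s^3 + 76*s^2 + 116*s + t^2*(72*s + 312) + t*(84*s^2 + 448*s + 364) + 52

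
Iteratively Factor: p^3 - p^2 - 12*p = (p + 3)*(p^2 - 4*p) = (p - 4)*(p + 3)*(p)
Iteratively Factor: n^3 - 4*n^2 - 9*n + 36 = (n - 3)*(n^2 - n - 12) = (n - 3)*(n + 3)*(n - 4)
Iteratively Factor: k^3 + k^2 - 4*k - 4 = (k - 2)*(k^2 + 3*k + 2) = (k - 2)*(k + 1)*(k + 2)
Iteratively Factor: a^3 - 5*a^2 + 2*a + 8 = (a - 4)*(a^2 - a - 2) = (a - 4)*(a - 2)*(a + 1)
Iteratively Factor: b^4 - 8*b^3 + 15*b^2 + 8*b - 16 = (b + 1)*(b^3 - 9*b^2 + 24*b - 16) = (b - 4)*(b + 1)*(b^2 - 5*b + 4) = (b - 4)^2*(b + 1)*(b - 1)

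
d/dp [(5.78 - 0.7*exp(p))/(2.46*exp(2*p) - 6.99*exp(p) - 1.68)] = (1.722*exp(2*p) - 28.4376*exp(p) + 41.5782)*exp(p)/(6.0516*exp(4*p) - 34.3908*exp(3*p) + 40.5945*exp(2*p) + 23.4864*exp(p) + 2.8224)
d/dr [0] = 0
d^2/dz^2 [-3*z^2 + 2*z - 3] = -6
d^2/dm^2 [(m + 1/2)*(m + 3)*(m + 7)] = 6*m + 21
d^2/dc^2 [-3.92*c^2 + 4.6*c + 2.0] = -7.84000000000000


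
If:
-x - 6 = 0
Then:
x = -6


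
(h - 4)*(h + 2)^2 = h^3 - 12*h - 16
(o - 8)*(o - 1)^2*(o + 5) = o^4 - 5*o^3 - 33*o^2 + 77*o - 40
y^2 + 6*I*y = y*(y + 6*I)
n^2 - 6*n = n*(n - 6)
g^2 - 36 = (g - 6)*(g + 6)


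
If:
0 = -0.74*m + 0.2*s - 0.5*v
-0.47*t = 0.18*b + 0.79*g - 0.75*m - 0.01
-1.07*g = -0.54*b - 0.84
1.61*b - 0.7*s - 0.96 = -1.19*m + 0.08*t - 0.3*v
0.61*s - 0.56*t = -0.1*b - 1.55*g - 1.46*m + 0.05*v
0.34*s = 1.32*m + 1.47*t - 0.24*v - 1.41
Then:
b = -0.46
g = 0.55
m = 0.35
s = -2.45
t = -0.17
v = -1.50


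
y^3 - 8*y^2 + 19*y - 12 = (y - 4)*(y - 3)*(y - 1)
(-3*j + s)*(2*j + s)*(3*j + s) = -18*j^3 - 9*j^2*s + 2*j*s^2 + s^3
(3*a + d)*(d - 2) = 3*a*d - 6*a + d^2 - 2*d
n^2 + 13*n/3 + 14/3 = (n + 2)*(n + 7/3)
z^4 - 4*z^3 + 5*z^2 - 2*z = z*(z - 2)*(z - 1)^2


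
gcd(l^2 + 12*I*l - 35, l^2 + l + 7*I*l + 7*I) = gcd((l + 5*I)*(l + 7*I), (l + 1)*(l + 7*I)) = l + 7*I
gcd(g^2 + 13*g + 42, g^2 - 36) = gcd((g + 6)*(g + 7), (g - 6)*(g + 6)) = g + 6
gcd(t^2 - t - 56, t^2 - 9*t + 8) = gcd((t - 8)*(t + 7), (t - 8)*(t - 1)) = t - 8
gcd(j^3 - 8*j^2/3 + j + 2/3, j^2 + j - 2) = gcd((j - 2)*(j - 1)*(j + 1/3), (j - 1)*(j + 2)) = j - 1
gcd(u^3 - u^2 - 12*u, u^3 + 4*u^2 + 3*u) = u^2 + 3*u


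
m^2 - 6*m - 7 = (m - 7)*(m + 1)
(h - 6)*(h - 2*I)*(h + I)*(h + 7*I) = h^4 - 6*h^3 + 6*I*h^3 + 9*h^2 - 36*I*h^2 - 54*h + 14*I*h - 84*I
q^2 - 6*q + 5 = (q - 5)*(q - 1)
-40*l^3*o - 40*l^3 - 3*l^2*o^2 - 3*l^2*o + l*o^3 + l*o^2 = (-8*l + o)*(5*l + o)*(l*o + l)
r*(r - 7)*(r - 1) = r^3 - 8*r^2 + 7*r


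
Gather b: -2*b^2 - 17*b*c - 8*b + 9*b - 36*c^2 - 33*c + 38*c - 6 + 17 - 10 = -2*b^2 + b*(1 - 17*c) - 36*c^2 + 5*c + 1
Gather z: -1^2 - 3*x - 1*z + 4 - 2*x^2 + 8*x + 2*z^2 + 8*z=-2*x^2 + 5*x + 2*z^2 + 7*z + 3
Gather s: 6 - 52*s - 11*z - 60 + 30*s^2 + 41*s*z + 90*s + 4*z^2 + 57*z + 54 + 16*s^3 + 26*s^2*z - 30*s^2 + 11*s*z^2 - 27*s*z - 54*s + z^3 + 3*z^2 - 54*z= 16*s^3 + 26*s^2*z + s*(11*z^2 + 14*z - 16) + z^3 + 7*z^2 - 8*z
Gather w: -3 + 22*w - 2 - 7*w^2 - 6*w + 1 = -7*w^2 + 16*w - 4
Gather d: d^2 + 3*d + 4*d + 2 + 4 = d^2 + 7*d + 6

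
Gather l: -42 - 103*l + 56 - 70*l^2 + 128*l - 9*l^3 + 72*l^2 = -9*l^3 + 2*l^2 + 25*l + 14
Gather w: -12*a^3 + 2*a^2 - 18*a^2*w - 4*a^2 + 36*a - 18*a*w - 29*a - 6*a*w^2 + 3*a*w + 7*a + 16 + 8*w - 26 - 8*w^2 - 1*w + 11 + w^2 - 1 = -12*a^3 - 2*a^2 + 14*a + w^2*(-6*a - 7) + w*(-18*a^2 - 15*a + 7)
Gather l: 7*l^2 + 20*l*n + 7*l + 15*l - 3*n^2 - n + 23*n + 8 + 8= 7*l^2 + l*(20*n + 22) - 3*n^2 + 22*n + 16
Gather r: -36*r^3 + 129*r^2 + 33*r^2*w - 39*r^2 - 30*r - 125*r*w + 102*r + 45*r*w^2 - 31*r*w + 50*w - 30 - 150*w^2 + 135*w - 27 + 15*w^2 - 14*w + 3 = -36*r^3 + r^2*(33*w + 90) + r*(45*w^2 - 156*w + 72) - 135*w^2 + 171*w - 54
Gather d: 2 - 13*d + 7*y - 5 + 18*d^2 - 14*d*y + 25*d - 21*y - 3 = 18*d^2 + d*(12 - 14*y) - 14*y - 6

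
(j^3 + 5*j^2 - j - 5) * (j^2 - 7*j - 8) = j^5 - 2*j^4 - 44*j^3 - 38*j^2 + 43*j + 40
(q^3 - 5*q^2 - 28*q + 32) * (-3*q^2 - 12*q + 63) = -3*q^5 + 3*q^4 + 207*q^3 - 75*q^2 - 2148*q + 2016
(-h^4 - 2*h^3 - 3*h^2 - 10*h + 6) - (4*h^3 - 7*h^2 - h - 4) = -h^4 - 6*h^3 + 4*h^2 - 9*h + 10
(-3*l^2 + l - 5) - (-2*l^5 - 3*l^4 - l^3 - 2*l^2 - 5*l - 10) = 2*l^5 + 3*l^4 + l^3 - l^2 + 6*l + 5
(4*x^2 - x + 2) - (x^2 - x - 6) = 3*x^2 + 8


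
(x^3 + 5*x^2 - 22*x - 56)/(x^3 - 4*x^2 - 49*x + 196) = (x + 2)/(x - 7)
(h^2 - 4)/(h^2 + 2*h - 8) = (h + 2)/(h + 4)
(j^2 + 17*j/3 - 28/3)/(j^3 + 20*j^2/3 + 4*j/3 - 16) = (j + 7)/(j^2 + 8*j + 12)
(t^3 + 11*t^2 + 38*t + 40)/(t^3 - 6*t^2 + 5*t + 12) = (t^3 + 11*t^2 + 38*t + 40)/(t^3 - 6*t^2 + 5*t + 12)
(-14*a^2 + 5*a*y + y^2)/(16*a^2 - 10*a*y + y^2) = (7*a + y)/(-8*a + y)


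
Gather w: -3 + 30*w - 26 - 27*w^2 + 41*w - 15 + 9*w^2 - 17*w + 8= -18*w^2 + 54*w - 36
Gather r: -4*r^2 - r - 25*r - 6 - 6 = -4*r^2 - 26*r - 12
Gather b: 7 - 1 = 6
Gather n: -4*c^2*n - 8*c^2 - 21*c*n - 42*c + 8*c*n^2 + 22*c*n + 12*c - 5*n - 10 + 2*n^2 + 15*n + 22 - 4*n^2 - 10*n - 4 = -8*c^2 - 30*c + n^2*(8*c - 2) + n*(-4*c^2 + c) + 8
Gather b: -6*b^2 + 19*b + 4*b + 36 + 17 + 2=-6*b^2 + 23*b + 55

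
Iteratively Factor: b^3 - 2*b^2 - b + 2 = (b + 1)*(b^2 - 3*b + 2) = (b - 2)*(b + 1)*(b - 1)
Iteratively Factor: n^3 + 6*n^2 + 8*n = (n)*(n^2 + 6*n + 8) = n*(n + 4)*(n + 2)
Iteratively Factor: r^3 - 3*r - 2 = (r - 2)*(r^2 + 2*r + 1) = (r - 2)*(r + 1)*(r + 1)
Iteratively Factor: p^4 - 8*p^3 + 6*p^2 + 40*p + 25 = (p + 1)*(p^3 - 9*p^2 + 15*p + 25) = (p - 5)*(p + 1)*(p^2 - 4*p - 5) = (p - 5)^2*(p + 1)*(p + 1)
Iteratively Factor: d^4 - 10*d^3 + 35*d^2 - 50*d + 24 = (d - 2)*(d^3 - 8*d^2 + 19*d - 12) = (d - 3)*(d - 2)*(d^2 - 5*d + 4) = (d - 3)*(d - 2)*(d - 1)*(d - 4)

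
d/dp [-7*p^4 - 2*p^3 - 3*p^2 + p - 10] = -28*p^3 - 6*p^2 - 6*p + 1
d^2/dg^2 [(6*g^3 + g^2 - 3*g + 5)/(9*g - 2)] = 2*(486*g^3 - 324*g^2 + 72*g + 355)/(729*g^3 - 486*g^2 + 108*g - 8)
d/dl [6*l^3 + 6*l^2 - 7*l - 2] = 18*l^2 + 12*l - 7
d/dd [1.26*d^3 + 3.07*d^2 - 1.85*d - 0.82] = 3.78*d^2 + 6.14*d - 1.85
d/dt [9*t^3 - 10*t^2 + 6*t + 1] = 27*t^2 - 20*t + 6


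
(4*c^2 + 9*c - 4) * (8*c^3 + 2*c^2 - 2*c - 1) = 32*c^5 + 80*c^4 - 22*c^3 - 30*c^2 - c + 4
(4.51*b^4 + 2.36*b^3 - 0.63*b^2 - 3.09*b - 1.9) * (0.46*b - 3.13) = 2.0746*b^5 - 13.0307*b^4 - 7.6766*b^3 + 0.5505*b^2 + 8.7977*b + 5.947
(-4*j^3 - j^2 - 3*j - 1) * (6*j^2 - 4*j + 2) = -24*j^5 + 10*j^4 - 22*j^3 + 4*j^2 - 2*j - 2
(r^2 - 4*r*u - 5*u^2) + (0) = r^2 - 4*r*u - 5*u^2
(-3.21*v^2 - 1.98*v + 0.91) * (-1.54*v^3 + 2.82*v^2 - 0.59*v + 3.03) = 4.9434*v^5 - 6.003*v^4 - 5.0911*v^3 - 5.9919*v^2 - 6.5363*v + 2.7573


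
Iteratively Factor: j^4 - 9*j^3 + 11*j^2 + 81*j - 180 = (j - 3)*(j^3 - 6*j^2 - 7*j + 60) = (j - 4)*(j - 3)*(j^2 - 2*j - 15) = (j - 5)*(j - 4)*(j - 3)*(j + 3)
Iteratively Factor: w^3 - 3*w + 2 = (w + 2)*(w^2 - 2*w + 1) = (w - 1)*(w + 2)*(w - 1)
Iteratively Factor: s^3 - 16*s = (s - 4)*(s^2 + 4*s) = (s - 4)*(s + 4)*(s)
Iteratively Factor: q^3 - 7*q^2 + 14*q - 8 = (q - 4)*(q^2 - 3*q + 2) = (q - 4)*(q - 1)*(q - 2)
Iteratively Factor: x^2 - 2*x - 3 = (x - 3)*(x + 1)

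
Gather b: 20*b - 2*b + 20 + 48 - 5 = 18*b + 63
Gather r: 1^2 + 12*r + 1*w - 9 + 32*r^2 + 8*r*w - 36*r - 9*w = 32*r^2 + r*(8*w - 24) - 8*w - 8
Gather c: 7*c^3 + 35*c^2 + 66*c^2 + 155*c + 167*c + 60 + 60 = 7*c^3 + 101*c^2 + 322*c + 120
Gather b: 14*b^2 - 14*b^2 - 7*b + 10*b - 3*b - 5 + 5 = 0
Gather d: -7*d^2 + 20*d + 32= -7*d^2 + 20*d + 32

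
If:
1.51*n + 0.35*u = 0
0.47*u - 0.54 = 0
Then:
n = -0.27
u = 1.15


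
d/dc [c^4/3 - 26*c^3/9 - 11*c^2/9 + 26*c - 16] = 4*c^3/3 - 26*c^2/3 - 22*c/9 + 26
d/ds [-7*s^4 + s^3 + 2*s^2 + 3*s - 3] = -28*s^3 + 3*s^2 + 4*s + 3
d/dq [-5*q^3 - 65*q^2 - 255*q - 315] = -15*q^2 - 130*q - 255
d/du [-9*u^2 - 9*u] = -18*u - 9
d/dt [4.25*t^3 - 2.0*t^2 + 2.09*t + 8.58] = 12.75*t^2 - 4.0*t + 2.09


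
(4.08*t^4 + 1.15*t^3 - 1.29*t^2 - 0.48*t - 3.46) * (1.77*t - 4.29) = 7.2216*t^5 - 15.4677*t^4 - 7.2168*t^3 + 4.6845*t^2 - 4.065*t + 14.8434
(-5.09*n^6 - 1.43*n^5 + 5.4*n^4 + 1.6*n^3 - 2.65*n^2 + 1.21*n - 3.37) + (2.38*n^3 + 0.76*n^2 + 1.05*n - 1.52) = -5.09*n^6 - 1.43*n^5 + 5.4*n^4 + 3.98*n^3 - 1.89*n^2 + 2.26*n - 4.89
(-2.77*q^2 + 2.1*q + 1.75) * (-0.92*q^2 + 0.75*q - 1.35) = 2.5484*q^4 - 4.0095*q^3 + 3.7045*q^2 - 1.5225*q - 2.3625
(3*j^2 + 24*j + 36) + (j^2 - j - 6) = 4*j^2 + 23*j + 30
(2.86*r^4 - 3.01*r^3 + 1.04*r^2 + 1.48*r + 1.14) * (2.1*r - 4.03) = 6.006*r^5 - 17.8468*r^4 + 14.3143*r^3 - 1.0832*r^2 - 3.5704*r - 4.5942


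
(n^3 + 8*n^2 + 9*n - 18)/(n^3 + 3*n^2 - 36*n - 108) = (n - 1)/(n - 6)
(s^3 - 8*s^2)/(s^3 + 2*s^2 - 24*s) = s*(s - 8)/(s^2 + 2*s - 24)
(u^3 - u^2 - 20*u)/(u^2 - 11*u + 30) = u*(u + 4)/(u - 6)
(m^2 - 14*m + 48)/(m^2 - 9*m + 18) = (m - 8)/(m - 3)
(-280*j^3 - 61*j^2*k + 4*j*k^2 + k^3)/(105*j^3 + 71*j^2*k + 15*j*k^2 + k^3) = (-8*j + k)/(3*j + k)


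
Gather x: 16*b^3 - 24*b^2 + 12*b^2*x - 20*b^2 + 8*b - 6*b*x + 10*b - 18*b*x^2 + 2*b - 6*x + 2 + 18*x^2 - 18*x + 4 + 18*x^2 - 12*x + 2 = 16*b^3 - 44*b^2 + 20*b + x^2*(36 - 18*b) + x*(12*b^2 - 6*b - 36) + 8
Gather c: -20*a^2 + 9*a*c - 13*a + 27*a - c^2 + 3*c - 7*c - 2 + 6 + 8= -20*a^2 + 14*a - c^2 + c*(9*a - 4) + 12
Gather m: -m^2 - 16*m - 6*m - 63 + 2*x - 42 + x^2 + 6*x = -m^2 - 22*m + x^2 + 8*x - 105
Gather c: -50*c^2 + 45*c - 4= -50*c^2 + 45*c - 4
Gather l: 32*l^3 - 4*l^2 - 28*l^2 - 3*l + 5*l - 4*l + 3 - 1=32*l^3 - 32*l^2 - 2*l + 2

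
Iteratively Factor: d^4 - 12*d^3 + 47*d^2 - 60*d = (d - 4)*(d^3 - 8*d^2 + 15*d) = (d - 5)*(d - 4)*(d^2 - 3*d) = (d - 5)*(d - 4)*(d - 3)*(d)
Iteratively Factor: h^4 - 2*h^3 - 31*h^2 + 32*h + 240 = (h + 3)*(h^3 - 5*h^2 - 16*h + 80) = (h + 3)*(h + 4)*(h^2 - 9*h + 20) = (h - 5)*(h + 3)*(h + 4)*(h - 4)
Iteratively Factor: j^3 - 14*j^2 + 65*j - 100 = (j - 5)*(j^2 - 9*j + 20) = (j - 5)*(j - 4)*(j - 5)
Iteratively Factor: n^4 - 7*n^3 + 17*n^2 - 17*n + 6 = (n - 3)*(n^3 - 4*n^2 + 5*n - 2) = (n - 3)*(n - 1)*(n^2 - 3*n + 2) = (n - 3)*(n - 1)^2*(n - 2)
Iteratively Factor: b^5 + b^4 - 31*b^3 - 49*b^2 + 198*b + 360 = (b - 5)*(b^4 + 6*b^3 - b^2 - 54*b - 72) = (b - 5)*(b - 3)*(b^3 + 9*b^2 + 26*b + 24) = (b - 5)*(b - 3)*(b + 2)*(b^2 + 7*b + 12) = (b - 5)*(b - 3)*(b + 2)*(b + 4)*(b + 3)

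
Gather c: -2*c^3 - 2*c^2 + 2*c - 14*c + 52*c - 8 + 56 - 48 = -2*c^3 - 2*c^2 + 40*c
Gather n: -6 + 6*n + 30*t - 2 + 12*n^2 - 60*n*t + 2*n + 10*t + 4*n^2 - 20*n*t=16*n^2 + n*(8 - 80*t) + 40*t - 8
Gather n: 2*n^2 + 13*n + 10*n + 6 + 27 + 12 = 2*n^2 + 23*n + 45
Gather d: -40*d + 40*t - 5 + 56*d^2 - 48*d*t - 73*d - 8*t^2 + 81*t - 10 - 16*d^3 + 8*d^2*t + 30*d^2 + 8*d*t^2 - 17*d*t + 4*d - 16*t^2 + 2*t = -16*d^3 + d^2*(8*t + 86) + d*(8*t^2 - 65*t - 109) - 24*t^2 + 123*t - 15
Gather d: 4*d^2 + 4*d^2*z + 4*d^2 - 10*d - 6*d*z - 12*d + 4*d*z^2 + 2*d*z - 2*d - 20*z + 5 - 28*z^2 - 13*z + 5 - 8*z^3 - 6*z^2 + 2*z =d^2*(4*z + 8) + d*(4*z^2 - 4*z - 24) - 8*z^3 - 34*z^2 - 31*z + 10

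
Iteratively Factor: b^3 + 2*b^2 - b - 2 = (b + 1)*(b^2 + b - 2) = (b - 1)*(b + 1)*(b + 2)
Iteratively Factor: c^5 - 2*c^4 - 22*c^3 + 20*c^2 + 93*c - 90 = (c - 1)*(c^4 - c^3 - 23*c^2 - 3*c + 90) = (c - 1)*(c + 3)*(c^3 - 4*c^2 - 11*c + 30) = (c - 5)*(c - 1)*(c + 3)*(c^2 + c - 6) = (c - 5)*(c - 2)*(c - 1)*(c + 3)*(c + 3)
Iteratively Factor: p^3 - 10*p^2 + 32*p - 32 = (p - 4)*(p^2 - 6*p + 8) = (p - 4)*(p - 2)*(p - 4)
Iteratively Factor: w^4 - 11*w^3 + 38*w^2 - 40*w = (w - 4)*(w^3 - 7*w^2 + 10*w) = (w - 5)*(w - 4)*(w^2 - 2*w) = (w - 5)*(w - 4)*(w - 2)*(w)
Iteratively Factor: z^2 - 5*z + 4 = (z - 1)*(z - 4)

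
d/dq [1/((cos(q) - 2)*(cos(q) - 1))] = (2*cos(q) - 3)*sin(q)/((cos(q) - 2)^2*(cos(q) - 1)^2)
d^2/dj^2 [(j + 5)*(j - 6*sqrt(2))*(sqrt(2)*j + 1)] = 6*sqrt(2)*j - 22 + 10*sqrt(2)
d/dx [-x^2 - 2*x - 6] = -2*x - 2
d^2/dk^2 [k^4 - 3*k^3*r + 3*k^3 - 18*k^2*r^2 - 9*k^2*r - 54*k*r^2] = 12*k^2 - 18*k*r + 18*k - 36*r^2 - 18*r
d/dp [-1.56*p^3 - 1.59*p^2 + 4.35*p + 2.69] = -4.68*p^2 - 3.18*p + 4.35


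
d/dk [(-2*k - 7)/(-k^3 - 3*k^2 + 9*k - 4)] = (-4*k^3 - 27*k^2 - 42*k + 71)/(k^6 + 6*k^5 - 9*k^4 - 46*k^3 + 105*k^2 - 72*k + 16)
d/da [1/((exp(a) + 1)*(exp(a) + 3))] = 2*(-exp(a) - 2)*exp(a)/(exp(4*a) + 8*exp(3*a) + 22*exp(2*a) + 24*exp(a) + 9)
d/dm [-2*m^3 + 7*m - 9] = 7 - 6*m^2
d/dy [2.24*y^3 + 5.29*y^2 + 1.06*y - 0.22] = 6.72*y^2 + 10.58*y + 1.06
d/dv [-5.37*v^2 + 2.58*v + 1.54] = 2.58 - 10.74*v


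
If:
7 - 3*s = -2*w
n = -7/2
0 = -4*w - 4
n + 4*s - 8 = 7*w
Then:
No Solution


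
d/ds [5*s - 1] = 5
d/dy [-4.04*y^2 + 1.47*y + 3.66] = 1.47 - 8.08*y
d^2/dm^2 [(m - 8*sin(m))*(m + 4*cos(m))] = 8*m*sin(m) - 4*m*cos(m) - 8*sin(m) + 64*sin(2*m) - 16*cos(m) + 2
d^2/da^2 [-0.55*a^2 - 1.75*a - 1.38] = -1.10000000000000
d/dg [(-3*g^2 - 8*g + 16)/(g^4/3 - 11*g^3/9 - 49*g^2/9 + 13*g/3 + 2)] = 9*(18*g^5 + 39*g^4 - 368*g^3 + 19*g^2 + 1460*g - 768)/(9*g^8 - 66*g^7 - 173*g^6 + 1312*g^5 + 1651*g^4 - 4218*g^3 - 243*g^2 + 1404*g + 324)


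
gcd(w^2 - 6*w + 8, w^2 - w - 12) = w - 4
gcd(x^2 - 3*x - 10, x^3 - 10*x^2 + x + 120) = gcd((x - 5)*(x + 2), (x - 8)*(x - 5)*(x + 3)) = x - 5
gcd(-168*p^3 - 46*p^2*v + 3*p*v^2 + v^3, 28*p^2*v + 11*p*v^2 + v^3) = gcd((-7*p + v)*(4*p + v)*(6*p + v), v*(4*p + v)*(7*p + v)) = 4*p + v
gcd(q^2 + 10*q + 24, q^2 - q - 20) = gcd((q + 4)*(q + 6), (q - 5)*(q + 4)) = q + 4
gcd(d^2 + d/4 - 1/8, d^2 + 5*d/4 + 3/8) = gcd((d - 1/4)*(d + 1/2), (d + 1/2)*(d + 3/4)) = d + 1/2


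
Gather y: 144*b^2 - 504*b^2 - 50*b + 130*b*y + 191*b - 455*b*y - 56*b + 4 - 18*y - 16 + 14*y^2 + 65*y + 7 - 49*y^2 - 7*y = -360*b^2 + 85*b - 35*y^2 + y*(40 - 325*b) - 5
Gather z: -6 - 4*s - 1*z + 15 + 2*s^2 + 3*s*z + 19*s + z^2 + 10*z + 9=2*s^2 + 15*s + z^2 + z*(3*s + 9) + 18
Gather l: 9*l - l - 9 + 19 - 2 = 8*l + 8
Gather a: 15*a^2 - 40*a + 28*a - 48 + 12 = 15*a^2 - 12*a - 36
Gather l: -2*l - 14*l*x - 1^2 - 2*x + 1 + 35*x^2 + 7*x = l*(-14*x - 2) + 35*x^2 + 5*x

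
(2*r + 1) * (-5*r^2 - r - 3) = -10*r^3 - 7*r^2 - 7*r - 3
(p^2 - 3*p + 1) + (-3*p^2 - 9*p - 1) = -2*p^2 - 12*p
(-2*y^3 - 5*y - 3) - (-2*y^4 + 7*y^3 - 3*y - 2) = 2*y^4 - 9*y^3 - 2*y - 1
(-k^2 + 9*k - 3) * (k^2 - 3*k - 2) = -k^4 + 12*k^3 - 28*k^2 - 9*k + 6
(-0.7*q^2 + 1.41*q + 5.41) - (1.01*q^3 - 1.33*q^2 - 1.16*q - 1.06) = -1.01*q^3 + 0.63*q^2 + 2.57*q + 6.47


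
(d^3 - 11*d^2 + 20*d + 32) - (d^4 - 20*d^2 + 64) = -d^4 + d^3 + 9*d^2 + 20*d - 32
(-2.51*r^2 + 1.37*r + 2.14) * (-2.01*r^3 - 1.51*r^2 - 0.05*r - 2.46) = 5.0451*r^5 + 1.0364*r^4 - 6.2446*r^3 + 2.8747*r^2 - 3.4772*r - 5.2644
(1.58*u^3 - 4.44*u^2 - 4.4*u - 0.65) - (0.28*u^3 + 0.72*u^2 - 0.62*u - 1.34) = 1.3*u^3 - 5.16*u^2 - 3.78*u + 0.69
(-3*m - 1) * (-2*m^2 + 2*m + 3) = 6*m^3 - 4*m^2 - 11*m - 3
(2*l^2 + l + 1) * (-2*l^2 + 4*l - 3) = -4*l^4 + 6*l^3 - 4*l^2 + l - 3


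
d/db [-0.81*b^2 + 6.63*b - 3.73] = 6.63 - 1.62*b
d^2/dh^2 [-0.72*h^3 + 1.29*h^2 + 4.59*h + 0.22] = 2.58 - 4.32*h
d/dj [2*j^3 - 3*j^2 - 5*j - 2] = 6*j^2 - 6*j - 5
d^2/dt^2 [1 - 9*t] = 0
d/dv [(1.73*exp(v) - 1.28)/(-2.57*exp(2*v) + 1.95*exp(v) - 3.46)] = (4.4461*exp(2*v) - 6.5792*exp(v) - 3.4898)*exp(v)/(6.6049*exp(4*v) - 10.023*exp(3*v) + 21.5869*exp(2*v) - 13.494*exp(v) + 11.9716)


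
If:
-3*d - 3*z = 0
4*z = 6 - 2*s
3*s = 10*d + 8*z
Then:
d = -9/4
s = -3/2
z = 9/4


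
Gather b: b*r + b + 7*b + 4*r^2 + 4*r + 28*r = b*(r + 8) + 4*r^2 + 32*r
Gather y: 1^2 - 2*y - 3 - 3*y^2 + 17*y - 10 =-3*y^2 + 15*y - 12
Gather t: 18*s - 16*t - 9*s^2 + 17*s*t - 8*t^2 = -9*s^2 + 18*s - 8*t^2 + t*(17*s - 16)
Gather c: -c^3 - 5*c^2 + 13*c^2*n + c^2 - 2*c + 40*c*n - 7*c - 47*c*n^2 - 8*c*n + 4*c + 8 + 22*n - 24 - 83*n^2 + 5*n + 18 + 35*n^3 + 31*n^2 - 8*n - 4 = -c^3 + c^2*(13*n - 4) + c*(-47*n^2 + 32*n - 5) + 35*n^3 - 52*n^2 + 19*n - 2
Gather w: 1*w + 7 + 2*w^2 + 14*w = 2*w^2 + 15*w + 7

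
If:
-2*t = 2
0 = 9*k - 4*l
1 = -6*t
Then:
No Solution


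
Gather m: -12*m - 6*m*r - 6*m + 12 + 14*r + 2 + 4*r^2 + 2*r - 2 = m*(-6*r - 18) + 4*r^2 + 16*r + 12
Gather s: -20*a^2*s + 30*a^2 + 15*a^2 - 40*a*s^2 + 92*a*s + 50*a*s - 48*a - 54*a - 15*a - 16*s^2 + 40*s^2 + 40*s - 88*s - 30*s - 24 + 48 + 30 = 45*a^2 - 117*a + s^2*(24 - 40*a) + s*(-20*a^2 + 142*a - 78) + 54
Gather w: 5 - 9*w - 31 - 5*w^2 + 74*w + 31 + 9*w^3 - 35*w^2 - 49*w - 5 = 9*w^3 - 40*w^2 + 16*w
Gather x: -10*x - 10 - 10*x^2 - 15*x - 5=-10*x^2 - 25*x - 15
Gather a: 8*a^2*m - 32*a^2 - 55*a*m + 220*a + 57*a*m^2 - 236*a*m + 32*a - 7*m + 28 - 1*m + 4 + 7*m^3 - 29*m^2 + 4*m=a^2*(8*m - 32) + a*(57*m^2 - 291*m + 252) + 7*m^3 - 29*m^2 - 4*m + 32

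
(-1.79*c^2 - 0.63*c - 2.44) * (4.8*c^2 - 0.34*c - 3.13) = -8.592*c^4 - 2.4154*c^3 - 5.8951*c^2 + 2.8015*c + 7.6372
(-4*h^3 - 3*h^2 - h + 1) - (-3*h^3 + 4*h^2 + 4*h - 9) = -h^3 - 7*h^2 - 5*h + 10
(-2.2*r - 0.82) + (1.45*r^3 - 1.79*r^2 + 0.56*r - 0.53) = 1.45*r^3 - 1.79*r^2 - 1.64*r - 1.35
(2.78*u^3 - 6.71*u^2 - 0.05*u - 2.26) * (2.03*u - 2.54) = 5.6434*u^4 - 20.6825*u^3 + 16.9419*u^2 - 4.4608*u + 5.7404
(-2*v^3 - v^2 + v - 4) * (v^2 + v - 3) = -2*v^5 - 3*v^4 + 6*v^3 - 7*v + 12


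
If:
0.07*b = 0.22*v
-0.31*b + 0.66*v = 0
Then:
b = 0.00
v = 0.00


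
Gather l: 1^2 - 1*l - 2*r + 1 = -l - 2*r + 2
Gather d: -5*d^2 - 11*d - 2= -5*d^2 - 11*d - 2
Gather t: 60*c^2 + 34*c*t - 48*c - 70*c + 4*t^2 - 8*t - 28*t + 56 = 60*c^2 - 118*c + 4*t^2 + t*(34*c - 36) + 56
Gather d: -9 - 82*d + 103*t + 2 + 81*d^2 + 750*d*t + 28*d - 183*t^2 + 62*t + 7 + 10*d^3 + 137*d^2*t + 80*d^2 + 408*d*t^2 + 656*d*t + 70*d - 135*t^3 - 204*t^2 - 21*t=10*d^3 + d^2*(137*t + 161) + d*(408*t^2 + 1406*t + 16) - 135*t^3 - 387*t^2 + 144*t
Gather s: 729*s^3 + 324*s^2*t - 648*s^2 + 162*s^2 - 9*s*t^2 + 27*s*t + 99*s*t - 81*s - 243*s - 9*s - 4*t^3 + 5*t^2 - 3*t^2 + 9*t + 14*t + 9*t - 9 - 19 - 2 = 729*s^3 + s^2*(324*t - 486) + s*(-9*t^2 + 126*t - 333) - 4*t^3 + 2*t^2 + 32*t - 30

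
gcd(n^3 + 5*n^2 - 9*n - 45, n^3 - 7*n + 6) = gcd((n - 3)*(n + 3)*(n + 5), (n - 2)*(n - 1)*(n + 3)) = n + 3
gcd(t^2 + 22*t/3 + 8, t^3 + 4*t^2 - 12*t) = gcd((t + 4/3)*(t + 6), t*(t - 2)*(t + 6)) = t + 6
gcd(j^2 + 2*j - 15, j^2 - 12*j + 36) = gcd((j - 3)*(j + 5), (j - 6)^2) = 1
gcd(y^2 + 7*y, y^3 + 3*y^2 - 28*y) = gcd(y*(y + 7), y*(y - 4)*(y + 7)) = y^2 + 7*y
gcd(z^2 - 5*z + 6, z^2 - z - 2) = z - 2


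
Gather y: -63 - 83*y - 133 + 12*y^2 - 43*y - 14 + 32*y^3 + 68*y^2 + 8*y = 32*y^3 + 80*y^2 - 118*y - 210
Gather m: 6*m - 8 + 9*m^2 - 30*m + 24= 9*m^2 - 24*m + 16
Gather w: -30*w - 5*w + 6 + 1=7 - 35*w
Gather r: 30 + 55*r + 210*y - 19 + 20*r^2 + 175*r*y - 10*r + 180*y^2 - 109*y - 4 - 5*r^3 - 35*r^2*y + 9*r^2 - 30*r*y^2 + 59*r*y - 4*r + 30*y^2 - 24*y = -5*r^3 + r^2*(29 - 35*y) + r*(-30*y^2 + 234*y + 41) + 210*y^2 + 77*y + 7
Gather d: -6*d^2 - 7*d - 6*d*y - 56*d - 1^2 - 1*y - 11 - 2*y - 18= -6*d^2 + d*(-6*y - 63) - 3*y - 30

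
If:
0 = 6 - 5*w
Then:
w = 6/5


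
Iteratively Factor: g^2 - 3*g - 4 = (g - 4)*(g + 1)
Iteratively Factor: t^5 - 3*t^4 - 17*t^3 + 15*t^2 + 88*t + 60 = (t - 3)*(t^4 - 17*t^2 - 36*t - 20) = (t - 3)*(t + 2)*(t^3 - 2*t^2 - 13*t - 10) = (t - 3)*(t + 2)^2*(t^2 - 4*t - 5) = (t - 5)*(t - 3)*(t + 2)^2*(t + 1)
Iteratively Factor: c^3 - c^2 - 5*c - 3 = (c + 1)*(c^2 - 2*c - 3) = (c - 3)*(c + 1)*(c + 1)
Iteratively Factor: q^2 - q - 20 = (q + 4)*(q - 5)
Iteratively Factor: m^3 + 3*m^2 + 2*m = (m)*(m^2 + 3*m + 2) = m*(m + 1)*(m + 2)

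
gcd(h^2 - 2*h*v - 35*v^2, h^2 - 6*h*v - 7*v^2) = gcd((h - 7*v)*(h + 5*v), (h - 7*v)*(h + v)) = -h + 7*v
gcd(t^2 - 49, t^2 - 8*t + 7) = t - 7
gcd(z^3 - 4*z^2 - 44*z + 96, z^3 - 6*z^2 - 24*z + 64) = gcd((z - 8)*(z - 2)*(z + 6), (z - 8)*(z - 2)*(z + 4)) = z^2 - 10*z + 16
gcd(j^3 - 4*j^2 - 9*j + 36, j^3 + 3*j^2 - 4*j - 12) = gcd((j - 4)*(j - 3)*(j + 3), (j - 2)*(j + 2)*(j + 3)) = j + 3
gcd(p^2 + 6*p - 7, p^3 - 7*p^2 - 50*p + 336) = p + 7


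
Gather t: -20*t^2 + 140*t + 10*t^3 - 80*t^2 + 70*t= 10*t^3 - 100*t^2 + 210*t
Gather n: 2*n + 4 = 2*n + 4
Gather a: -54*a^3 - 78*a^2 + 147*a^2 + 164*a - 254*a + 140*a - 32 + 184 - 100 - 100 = -54*a^3 + 69*a^2 + 50*a - 48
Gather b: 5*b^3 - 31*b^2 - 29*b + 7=5*b^3 - 31*b^2 - 29*b + 7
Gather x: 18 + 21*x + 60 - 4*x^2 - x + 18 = -4*x^2 + 20*x + 96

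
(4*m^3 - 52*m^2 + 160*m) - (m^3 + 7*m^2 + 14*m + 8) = 3*m^3 - 59*m^2 + 146*m - 8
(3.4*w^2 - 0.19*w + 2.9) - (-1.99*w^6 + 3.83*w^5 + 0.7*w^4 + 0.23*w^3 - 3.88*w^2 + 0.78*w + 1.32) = 1.99*w^6 - 3.83*w^5 - 0.7*w^4 - 0.23*w^3 + 7.28*w^2 - 0.97*w + 1.58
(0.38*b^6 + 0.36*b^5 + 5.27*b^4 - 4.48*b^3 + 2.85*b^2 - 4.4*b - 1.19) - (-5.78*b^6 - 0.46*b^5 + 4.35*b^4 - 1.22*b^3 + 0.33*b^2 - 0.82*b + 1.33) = 6.16*b^6 + 0.82*b^5 + 0.92*b^4 - 3.26*b^3 + 2.52*b^2 - 3.58*b - 2.52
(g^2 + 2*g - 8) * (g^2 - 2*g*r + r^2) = g^4 - 2*g^3*r + 2*g^3 + g^2*r^2 - 4*g^2*r - 8*g^2 + 2*g*r^2 + 16*g*r - 8*r^2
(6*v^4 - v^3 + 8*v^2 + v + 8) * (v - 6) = 6*v^5 - 37*v^4 + 14*v^3 - 47*v^2 + 2*v - 48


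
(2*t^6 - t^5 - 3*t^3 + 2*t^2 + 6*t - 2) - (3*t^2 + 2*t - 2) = 2*t^6 - t^5 - 3*t^3 - t^2 + 4*t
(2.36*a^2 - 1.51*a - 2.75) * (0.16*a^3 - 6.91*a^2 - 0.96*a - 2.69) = 0.3776*a^5 - 16.5492*a^4 + 7.7285*a^3 + 14.1037*a^2 + 6.7019*a + 7.3975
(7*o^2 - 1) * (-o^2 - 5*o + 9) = -7*o^4 - 35*o^3 + 64*o^2 + 5*o - 9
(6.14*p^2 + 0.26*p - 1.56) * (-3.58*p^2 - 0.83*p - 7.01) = -21.9812*p^4 - 6.027*p^3 - 37.6724*p^2 - 0.5278*p + 10.9356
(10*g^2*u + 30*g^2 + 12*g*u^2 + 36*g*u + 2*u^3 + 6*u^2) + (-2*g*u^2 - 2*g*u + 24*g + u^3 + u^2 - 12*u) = 10*g^2*u + 30*g^2 + 10*g*u^2 + 34*g*u + 24*g + 3*u^3 + 7*u^2 - 12*u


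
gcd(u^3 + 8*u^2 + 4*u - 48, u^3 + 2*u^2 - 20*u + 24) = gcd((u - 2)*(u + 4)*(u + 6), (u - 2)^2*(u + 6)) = u^2 + 4*u - 12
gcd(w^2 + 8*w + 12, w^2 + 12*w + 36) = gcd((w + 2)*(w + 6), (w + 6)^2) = w + 6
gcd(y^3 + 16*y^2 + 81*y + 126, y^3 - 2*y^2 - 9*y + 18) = y + 3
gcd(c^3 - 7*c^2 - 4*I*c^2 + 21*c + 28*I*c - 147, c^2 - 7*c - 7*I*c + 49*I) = c^2 + c*(-7 - 7*I) + 49*I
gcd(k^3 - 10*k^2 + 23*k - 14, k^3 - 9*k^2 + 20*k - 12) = k^2 - 3*k + 2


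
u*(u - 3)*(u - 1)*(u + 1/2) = u^4 - 7*u^3/2 + u^2 + 3*u/2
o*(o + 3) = o^2 + 3*o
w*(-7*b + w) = -7*b*w + w^2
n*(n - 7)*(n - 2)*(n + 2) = n^4 - 7*n^3 - 4*n^2 + 28*n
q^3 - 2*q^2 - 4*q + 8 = (q - 2)^2*(q + 2)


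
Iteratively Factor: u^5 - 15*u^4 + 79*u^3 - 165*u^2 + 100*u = (u)*(u^4 - 15*u^3 + 79*u^2 - 165*u + 100) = u*(u - 5)*(u^3 - 10*u^2 + 29*u - 20) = u*(u - 5)*(u - 4)*(u^2 - 6*u + 5) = u*(u - 5)^2*(u - 4)*(u - 1)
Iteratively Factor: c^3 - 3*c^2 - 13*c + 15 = (c - 5)*(c^2 + 2*c - 3) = (c - 5)*(c - 1)*(c + 3)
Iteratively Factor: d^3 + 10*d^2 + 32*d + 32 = (d + 2)*(d^2 + 8*d + 16) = (d + 2)*(d + 4)*(d + 4)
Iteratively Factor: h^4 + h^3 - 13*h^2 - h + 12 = (h - 1)*(h^3 + 2*h^2 - 11*h - 12) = (h - 3)*(h - 1)*(h^2 + 5*h + 4) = (h - 3)*(h - 1)*(h + 4)*(h + 1)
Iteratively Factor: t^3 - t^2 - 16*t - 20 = (t + 2)*(t^2 - 3*t - 10) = (t - 5)*(t + 2)*(t + 2)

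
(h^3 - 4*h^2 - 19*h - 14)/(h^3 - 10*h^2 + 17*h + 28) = (h + 2)/(h - 4)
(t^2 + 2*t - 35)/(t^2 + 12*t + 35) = (t - 5)/(t + 5)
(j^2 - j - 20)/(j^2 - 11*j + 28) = (j^2 - j - 20)/(j^2 - 11*j + 28)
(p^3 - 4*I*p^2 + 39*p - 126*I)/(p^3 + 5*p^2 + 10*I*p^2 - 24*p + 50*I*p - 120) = (p^2 - 10*I*p - 21)/(p^2 + p*(5 + 4*I) + 20*I)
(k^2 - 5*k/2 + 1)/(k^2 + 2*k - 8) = (k - 1/2)/(k + 4)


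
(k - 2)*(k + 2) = k^2 - 4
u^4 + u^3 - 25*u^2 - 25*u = u*(u - 5)*(u + 1)*(u + 5)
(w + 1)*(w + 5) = w^2 + 6*w + 5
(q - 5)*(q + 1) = q^2 - 4*q - 5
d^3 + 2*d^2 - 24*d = d*(d - 4)*(d + 6)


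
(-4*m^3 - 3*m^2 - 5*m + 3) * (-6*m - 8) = 24*m^4 + 50*m^3 + 54*m^2 + 22*m - 24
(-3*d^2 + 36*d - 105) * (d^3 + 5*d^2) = -3*d^5 + 21*d^4 + 75*d^3 - 525*d^2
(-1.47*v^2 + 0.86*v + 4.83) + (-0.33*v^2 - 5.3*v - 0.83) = -1.8*v^2 - 4.44*v + 4.0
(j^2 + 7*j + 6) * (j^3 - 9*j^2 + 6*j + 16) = j^5 - 2*j^4 - 51*j^3 + 4*j^2 + 148*j + 96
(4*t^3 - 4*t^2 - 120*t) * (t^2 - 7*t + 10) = 4*t^5 - 32*t^4 - 52*t^3 + 800*t^2 - 1200*t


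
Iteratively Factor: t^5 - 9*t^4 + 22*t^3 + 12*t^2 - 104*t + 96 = (t + 2)*(t^4 - 11*t^3 + 44*t^2 - 76*t + 48) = (t - 2)*(t + 2)*(t^3 - 9*t^2 + 26*t - 24) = (t - 2)^2*(t + 2)*(t^2 - 7*t + 12) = (t - 3)*(t - 2)^2*(t + 2)*(t - 4)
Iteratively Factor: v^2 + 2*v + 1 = (v + 1)*(v + 1)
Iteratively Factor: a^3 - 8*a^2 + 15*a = (a)*(a^2 - 8*a + 15) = a*(a - 3)*(a - 5)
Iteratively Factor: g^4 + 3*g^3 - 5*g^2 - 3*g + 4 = (g + 1)*(g^3 + 2*g^2 - 7*g + 4) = (g - 1)*(g + 1)*(g^2 + 3*g - 4) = (g - 1)^2*(g + 1)*(g + 4)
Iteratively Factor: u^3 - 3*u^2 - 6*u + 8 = (u - 1)*(u^2 - 2*u - 8) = (u - 1)*(u + 2)*(u - 4)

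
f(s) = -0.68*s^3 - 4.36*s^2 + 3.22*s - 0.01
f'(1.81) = -19.25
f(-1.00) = -6.91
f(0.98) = -1.68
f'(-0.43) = 6.59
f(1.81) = -12.50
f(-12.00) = 508.55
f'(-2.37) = 12.43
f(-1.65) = -14.14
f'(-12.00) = -185.90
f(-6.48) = -18.93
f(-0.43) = -2.15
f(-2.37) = -23.08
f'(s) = -2.04*s^2 - 8.72*s + 3.22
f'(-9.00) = -83.54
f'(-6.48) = -25.93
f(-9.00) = 113.57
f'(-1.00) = 9.90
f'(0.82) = -5.30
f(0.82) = -0.68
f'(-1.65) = 12.05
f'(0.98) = -7.28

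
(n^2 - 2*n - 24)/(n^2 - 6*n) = (n + 4)/n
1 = 1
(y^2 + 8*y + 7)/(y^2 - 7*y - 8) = (y + 7)/(y - 8)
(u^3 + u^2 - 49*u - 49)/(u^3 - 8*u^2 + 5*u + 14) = (u + 7)/(u - 2)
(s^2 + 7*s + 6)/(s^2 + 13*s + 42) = (s + 1)/(s + 7)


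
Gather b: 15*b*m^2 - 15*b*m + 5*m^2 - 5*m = b*(15*m^2 - 15*m) + 5*m^2 - 5*m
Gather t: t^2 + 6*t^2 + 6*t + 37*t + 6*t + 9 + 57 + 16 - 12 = 7*t^2 + 49*t + 70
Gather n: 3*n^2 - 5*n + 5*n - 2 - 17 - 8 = 3*n^2 - 27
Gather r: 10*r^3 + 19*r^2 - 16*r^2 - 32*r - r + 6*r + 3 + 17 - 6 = 10*r^3 + 3*r^2 - 27*r + 14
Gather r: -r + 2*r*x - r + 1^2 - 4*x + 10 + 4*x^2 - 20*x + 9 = r*(2*x - 2) + 4*x^2 - 24*x + 20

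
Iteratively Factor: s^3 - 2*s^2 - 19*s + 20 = (s - 1)*(s^2 - s - 20) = (s - 1)*(s + 4)*(s - 5)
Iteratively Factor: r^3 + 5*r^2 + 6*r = (r + 2)*(r^2 + 3*r) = r*(r + 2)*(r + 3)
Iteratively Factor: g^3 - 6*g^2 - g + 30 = (g - 5)*(g^2 - g - 6) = (g - 5)*(g + 2)*(g - 3)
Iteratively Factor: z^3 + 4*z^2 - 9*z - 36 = (z + 3)*(z^2 + z - 12) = (z - 3)*(z + 3)*(z + 4)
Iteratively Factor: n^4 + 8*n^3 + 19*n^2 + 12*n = (n + 1)*(n^3 + 7*n^2 + 12*n) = (n + 1)*(n + 3)*(n^2 + 4*n) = (n + 1)*(n + 3)*(n + 4)*(n)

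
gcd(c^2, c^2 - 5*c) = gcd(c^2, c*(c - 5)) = c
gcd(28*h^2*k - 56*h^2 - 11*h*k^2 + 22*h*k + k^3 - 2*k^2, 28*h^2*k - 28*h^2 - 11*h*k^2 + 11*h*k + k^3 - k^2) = 28*h^2 - 11*h*k + k^2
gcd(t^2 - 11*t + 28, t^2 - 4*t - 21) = t - 7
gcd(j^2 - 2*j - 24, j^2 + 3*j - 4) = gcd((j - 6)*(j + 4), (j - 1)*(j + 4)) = j + 4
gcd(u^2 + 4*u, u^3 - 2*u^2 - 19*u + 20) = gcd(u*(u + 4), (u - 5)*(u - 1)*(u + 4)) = u + 4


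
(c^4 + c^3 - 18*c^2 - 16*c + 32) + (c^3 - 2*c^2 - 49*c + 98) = c^4 + 2*c^3 - 20*c^2 - 65*c + 130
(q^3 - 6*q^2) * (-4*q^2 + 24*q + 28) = -4*q^5 + 48*q^4 - 116*q^3 - 168*q^2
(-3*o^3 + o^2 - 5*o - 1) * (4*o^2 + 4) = -12*o^5 + 4*o^4 - 32*o^3 - 20*o - 4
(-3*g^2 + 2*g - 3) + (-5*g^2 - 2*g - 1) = -8*g^2 - 4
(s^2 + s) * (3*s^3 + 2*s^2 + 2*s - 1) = 3*s^5 + 5*s^4 + 4*s^3 + s^2 - s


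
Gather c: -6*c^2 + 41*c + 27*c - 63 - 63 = -6*c^2 + 68*c - 126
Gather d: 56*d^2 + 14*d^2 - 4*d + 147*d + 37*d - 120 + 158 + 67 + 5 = 70*d^2 + 180*d + 110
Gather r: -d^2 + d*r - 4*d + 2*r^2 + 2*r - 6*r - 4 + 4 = -d^2 - 4*d + 2*r^2 + r*(d - 4)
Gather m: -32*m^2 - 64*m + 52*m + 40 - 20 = -32*m^2 - 12*m + 20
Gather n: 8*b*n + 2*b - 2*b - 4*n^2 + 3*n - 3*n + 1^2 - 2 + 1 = 8*b*n - 4*n^2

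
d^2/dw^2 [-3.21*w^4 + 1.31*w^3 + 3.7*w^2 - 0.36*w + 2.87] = -38.52*w^2 + 7.86*w + 7.4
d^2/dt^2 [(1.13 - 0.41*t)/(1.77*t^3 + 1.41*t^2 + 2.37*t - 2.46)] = (-7.706934*t^5 + 36.342702*t^4 + 46.931832*t^3 + 20.498076*t^2 + 43.645446*t + 15.752466)/(5.545233*t^9 + 13.252167*t^8 + 32.83173*t^7 + 15.171273*t^6 + 7.124598*t^5 - 52.829415*t^4 - 3.877443*t^3 - 15.854454*t^2 + 43.026876*t - 14.886936)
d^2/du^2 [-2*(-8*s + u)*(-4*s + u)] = -4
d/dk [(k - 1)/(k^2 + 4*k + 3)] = (k^2 + 4*k - 2*(k - 1)*(k + 2) + 3)/(k^2 + 4*k + 3)^2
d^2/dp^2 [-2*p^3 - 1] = -12*p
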